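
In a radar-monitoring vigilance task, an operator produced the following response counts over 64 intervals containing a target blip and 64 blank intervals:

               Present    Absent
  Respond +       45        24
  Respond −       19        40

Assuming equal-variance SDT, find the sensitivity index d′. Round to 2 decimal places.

H = 45/64 = 0.7031
FA = 24/64 = 0.3750
z(H) = z(0.7031) = 0.5333
z(FA) = z(0.3750) = -0.3186
d' = z(H) − z(FA) = 0.5333 − (-0.3186) = 0.8519

d′ = 0.85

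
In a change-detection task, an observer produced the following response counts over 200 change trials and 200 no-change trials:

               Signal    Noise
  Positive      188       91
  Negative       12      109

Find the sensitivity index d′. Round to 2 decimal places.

H = 188/200 = 0.9400
FA = 91/200 = 0.4550
z(0.9400) = 1.5548, z(0.4550) = -0.1130
d' = z(H) − z(FA) = 1.5548 − (-0.1130) = 1.6678

d′ = 1.67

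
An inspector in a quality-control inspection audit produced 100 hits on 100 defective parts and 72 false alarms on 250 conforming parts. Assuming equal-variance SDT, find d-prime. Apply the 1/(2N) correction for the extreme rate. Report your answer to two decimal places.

d-prime = 3.14

The hit rate is 100/100 = 1, so apply the 1/(2N) correction: H → 1 − 1/(2·100) = 0.99500.
z(H) = z(0.99500) = 2.576
z(FA) = z(0.28800) = -0.559
d' = 2.576 − (-0.559) = 3.135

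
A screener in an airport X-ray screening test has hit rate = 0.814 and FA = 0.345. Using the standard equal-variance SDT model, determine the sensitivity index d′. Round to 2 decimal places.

z(H) = 0.893
z(FA) = -0.399
d' = z(H) − z(FA) = 0.893 − (-0.399) = 1.292

d′ = 1.29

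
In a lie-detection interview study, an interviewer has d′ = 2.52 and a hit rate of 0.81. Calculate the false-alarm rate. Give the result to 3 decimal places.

false-alarm rate = 0.050

z(hit rate) = z(0.81) = 0.8779
z(FA) = z(H) − d' = 0.8779 − 2.52 = -1.6421
false-alarm rate = Φ(-1.6421) = 0.0503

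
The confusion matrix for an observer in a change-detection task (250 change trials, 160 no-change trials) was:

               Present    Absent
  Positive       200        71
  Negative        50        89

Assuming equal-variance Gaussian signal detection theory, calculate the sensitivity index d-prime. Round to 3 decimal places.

d-prime = 0.983

H = 200/250 = 0.8000
FA = 71/160 = 0.4437
z(H) = z(0.8000) = 0.8416
z(FA) = z(0.4437) = -0.1416
d' = z(H) − z(FA) = 0.8416 − (-0.1416) = 0.9832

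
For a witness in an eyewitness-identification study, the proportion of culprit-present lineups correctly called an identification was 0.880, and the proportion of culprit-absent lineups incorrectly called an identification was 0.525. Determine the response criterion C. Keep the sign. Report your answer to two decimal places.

Φ⁻¹(H) = Φ⁻¹(0.880) = 1.175
Φ⁻¹(FA) = Φ⁻¹(0.525) = 0.063
c = −½·[z(H) + z(FA)] = −0.5 × (1.175 + 0.063) = -0.619
c < 0: the witness has a liberal response bias.

C = -0.62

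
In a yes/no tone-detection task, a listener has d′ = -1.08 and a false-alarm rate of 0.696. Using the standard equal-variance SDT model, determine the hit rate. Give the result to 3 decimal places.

z(false-alarm rate) = z(0.696) = 0.5129
z(H) = z(FA) + d' = 0.5129 + (-1.08) = -0.5671
hit rate = Φ(-0.5671) = 0.2853

hit rate = 0.285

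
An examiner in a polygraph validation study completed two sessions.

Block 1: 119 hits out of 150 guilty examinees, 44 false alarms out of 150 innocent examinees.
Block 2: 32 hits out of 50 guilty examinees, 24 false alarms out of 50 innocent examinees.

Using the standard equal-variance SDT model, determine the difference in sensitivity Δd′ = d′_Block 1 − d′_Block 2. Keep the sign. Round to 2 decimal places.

Block 1: z(0.7933) = 0.818, z(0.2933) = -0.544, d' = 1.362
Block 2: z(0.6400) = 0.358, z(0.4800) = -0.050, d' = 0.408
Δd' = d'_Block 1 − d'_Block 2 = 1.362 − 0.408 = 0.954
Block 1 has the higher sensitivity.

Δd′ = 0.95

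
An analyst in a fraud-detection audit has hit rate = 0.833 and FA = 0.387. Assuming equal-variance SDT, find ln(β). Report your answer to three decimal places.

z(H) = z(0.833) = 0.9661
z(FA) = z(0.387) = -0.2871
ln β = −½·[z(H)² − z(FA)²] = −0.5 × (0.9333 − 0.0824) = -0.42545

ln β = -0.425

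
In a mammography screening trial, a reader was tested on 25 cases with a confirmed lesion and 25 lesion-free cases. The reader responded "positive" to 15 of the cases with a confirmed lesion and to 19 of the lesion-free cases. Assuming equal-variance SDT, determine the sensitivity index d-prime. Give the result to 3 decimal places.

H = 15/25 = 0.6000
FA = 19/25 = 0.7600
Φ⁻¹(0.6000) = 0.2533, Φ⁻¹(0.7600) = 0.7063
d' = z(H) − z(FA) = 0.2533 − 0.7063 = -0.4530

d-prime = -0.453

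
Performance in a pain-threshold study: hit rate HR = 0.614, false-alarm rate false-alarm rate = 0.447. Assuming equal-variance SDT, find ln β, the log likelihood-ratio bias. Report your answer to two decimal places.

z(H) = z(0.614) = 0.290
z(FA) = z(0.447) = -0.133
ln β = −½·[z(H)² − z(FA)²] = −0.5 × (0.084 − 0.018) = -0.033

ln β = -0.03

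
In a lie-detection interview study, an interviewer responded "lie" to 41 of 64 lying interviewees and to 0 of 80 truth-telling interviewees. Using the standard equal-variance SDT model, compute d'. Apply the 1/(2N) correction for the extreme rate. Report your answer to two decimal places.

d' = 2.86

The false-alarm rate is 0/80 = 0, so apply the 1/(2N) correction: FA → 1/(2·80) = 0.00625.
z(H) = z(0.64062) = 0.360
z(FA) = z(0.00625) = -2.498
d' = 0.360 − (-2.498) = 2.858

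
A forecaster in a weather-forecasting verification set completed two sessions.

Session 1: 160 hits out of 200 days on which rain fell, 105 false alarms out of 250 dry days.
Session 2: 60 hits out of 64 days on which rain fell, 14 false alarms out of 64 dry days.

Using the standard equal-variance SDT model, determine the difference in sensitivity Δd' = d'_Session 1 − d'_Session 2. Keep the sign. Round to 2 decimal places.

Session 1: z(0.8000) = 0.842, z(0.4200) = -0.202, d' = 1.044
Session 2: z(0.9375) = 1.534, z(0.2188) = -0.776, d' = 2.310
Δd' = d'_Session 1 − d'_Session 2 = 1.044 − 2.310 = -1.266
Session 2 has the higher sensitivity.

Δd' = -1.27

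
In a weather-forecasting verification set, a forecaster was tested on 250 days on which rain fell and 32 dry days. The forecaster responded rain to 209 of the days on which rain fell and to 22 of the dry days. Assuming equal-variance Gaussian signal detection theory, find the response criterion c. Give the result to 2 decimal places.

c = -0.73

H = 209/250 = 0.8360
FA = 22/32 = 0.6875
z(0.8360) = 0.978, z(0.6875) = 0.489
c = −½·[z(H) + z(FA)] = −0.5 × (0.978 + 0.489) = -0.7335
c < 0: the forecaster has a liberal response bias.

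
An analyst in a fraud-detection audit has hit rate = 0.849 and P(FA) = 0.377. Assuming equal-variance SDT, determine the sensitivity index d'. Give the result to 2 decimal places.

Φ⁻¹(H) = 1.0322
Φ⁻¹(FA) = -0.3134
d' = z(H) − z(FA) = 1.0322 − (-0.3134) = 1.3456

d' = 1.35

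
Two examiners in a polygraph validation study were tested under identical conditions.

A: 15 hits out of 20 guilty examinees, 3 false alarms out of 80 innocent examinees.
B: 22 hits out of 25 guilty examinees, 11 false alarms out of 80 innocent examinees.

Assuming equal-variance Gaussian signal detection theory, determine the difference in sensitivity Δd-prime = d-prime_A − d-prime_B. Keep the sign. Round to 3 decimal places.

Δd-prime = 0.188

A: z(0.7500) = 0.6745, z(0.0375) = -1.7805, d' = 2.4550
B: z(0.8800) = 1.1750, z(0.1375) = -1.0916, d' = 2.2666
Δd' = d'_A − d'_B = 2.4550 − 2.2666 = 0.1884
A has the higher sensitivity.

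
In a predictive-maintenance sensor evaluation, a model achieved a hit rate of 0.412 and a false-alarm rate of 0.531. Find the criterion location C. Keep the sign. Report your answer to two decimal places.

Φ⁻¹(H) = -0.2224
Φ⁻¹(FA) = 0.0778
c = −½·[z(H) + z(FA)] = −0.5 × (-0.2224 + 0.0778) = 0.0723

C = 0.07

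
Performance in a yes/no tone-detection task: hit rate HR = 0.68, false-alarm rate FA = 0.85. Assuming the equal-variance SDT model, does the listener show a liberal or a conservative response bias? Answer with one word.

z(H) = 0.468, z(FA) = 1.036
c = −½·(z(H) + z(FA)) = -0.752
c < 0 → liberal criterion (biased toward responding “yes”).

liberal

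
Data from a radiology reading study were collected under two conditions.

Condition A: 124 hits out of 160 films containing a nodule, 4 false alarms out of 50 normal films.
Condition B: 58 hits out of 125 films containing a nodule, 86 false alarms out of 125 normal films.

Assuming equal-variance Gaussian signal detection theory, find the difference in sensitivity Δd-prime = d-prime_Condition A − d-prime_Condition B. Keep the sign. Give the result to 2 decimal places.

Condition A: z(0.7750) = 0.755, z(0.0800) = -1.405, d' = 2.160
Condition B: z(0.4640) = -0.090, z(0.6880) = 0.490, d' = -0.580
Δd' = d'_Condition A − d'_Condition B = 2.160 − (-0.580) = 2.740
Condition A has the higher sensitivity.

Δd-prime = 2.74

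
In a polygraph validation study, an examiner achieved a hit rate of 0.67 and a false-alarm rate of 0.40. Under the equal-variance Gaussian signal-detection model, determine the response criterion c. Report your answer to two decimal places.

z(H) = z(0.67) = 0.440
z(FA) = z(0.40) = -0.253
c = −½·[z(H) + z(FA)] = −0.5 × (0.440 + (-0.253)) = -0.0935
c < 0: the examiner has a liberal response bias.

c = -0.09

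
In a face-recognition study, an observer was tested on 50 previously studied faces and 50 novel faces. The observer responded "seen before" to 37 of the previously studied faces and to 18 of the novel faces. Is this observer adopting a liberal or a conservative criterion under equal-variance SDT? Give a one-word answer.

z(H) = 0.643, z(FA) = -0.358
c = −½·(z(H) + z(FA)) = -0.1425
c < 0 → liberal criterion (biased toward responding “yes”).

liberal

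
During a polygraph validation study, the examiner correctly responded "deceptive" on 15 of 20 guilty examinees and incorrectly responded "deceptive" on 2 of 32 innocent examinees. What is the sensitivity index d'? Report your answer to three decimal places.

d' = 2.209

H = 15/20 = 0.7500
FA = 2/32 = 0.0625
Φ⁻¹(0.7500) = 0.6745, Φ⁻¹(0.0625) = -1.5341
d' = z(H) − z(FA) = 0.6745 − (-1.5341) = 2.2086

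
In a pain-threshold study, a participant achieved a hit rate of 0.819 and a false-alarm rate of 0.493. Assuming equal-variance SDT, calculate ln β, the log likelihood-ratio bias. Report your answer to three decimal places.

z(0.819) = 0.9116, z(0.493) = -0.0175
ln β = −½·[z(H)² − z(FA)²] = −0.5 × (0.8310 − 0.0003) = -0.41535

ln β = -0.415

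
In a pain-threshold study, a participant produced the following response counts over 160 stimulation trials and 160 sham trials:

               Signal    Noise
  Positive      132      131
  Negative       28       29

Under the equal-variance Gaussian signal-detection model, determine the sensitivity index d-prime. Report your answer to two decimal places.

H = 132/160 = 0.8250
FA = 131/160 = 0.8187
Φ⁻¹(0.8250) = 0.9346, Φ⁻¹(0.8187) = 0.9104
d' = z(H) − z(FA) = 0.9346 − 0.9104 = 0.0242

d-prime = 0.02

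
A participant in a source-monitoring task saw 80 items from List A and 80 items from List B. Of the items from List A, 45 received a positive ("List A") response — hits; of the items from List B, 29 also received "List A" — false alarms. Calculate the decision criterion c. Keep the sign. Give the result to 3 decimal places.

c = 0.097

H = 45/80 = 0.5625
FA = 29/80 = 0.3625
Φ⁻¹(H) = Φ⁻¹(0.5625) = 0.1573
Φ⁻¹(FA) = Φ⁻¹(0.3625) = -0.3518
c = −½·[z(H) + z(FA)] = −0.5 × (0.1573 + (-0.3518)) = 0.09725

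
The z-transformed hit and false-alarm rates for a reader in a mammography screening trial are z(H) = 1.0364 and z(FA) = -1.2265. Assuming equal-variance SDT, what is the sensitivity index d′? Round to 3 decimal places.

d′ = 2.263

d' = z(H) − z(FA) = 1.0364 − (-1.2265) = 2.2629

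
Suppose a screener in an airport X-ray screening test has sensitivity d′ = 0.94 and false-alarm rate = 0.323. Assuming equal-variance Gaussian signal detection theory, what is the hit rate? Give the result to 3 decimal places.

z(false-alarm rate) = z(0.323) = -0.4593
z(H) = z(FA) + d' = -0.4593 + 0.94 = 0.4807
hit rate = Φ(0.4807) = 0.6846

hit rate = 0.685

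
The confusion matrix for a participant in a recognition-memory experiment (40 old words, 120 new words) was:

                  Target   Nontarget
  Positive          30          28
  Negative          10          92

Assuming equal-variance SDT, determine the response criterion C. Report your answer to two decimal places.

H = 30/40 = 0.7500
FA = 28/120 = 0.2333
z(H) = 0.674
z(FA) = -0.728
c = −½·[z(H) + z(FA)] = −0.5 × (0.674 + (-0.728)) = 0.027
c > 0: the participant has a conservative response bias.

C = 0.03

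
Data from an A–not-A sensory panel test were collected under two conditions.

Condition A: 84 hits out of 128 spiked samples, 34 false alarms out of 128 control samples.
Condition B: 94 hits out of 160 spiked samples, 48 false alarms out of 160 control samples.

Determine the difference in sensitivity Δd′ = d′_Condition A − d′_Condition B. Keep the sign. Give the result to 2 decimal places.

Condition A: z(0.6562) = 0.402, z(0.2656) = -0.626, d' = 1.028
Condition B: z(0.5875) = 0.221, z(0.3000) = -0.524, d' = 0.745
Δd' = d'_Condition A − d'_Condition B = 1.028 − 0.745 = 0.283
Condition A has the higher sensitivity.

Δd′ = 0.28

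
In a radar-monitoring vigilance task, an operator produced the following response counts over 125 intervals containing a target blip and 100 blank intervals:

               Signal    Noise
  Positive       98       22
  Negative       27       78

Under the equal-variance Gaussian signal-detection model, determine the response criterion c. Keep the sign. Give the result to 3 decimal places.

c = -0.007

H = 98/125 = 0.7840
FA = 22/100 = 0.2200
z(H) = 0.7858
z(FA) = -0.7722
c = −½·[z(H) + z(FA)] = −0.5 × (0.7858 + (-0.7722)) = -0.0068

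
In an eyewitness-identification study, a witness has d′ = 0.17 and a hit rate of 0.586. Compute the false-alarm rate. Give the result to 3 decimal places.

false-alarm rate = 0.519

z(hit rate) = z(0.586) = 0.2173
z(FA) = z(H) − d' = 0.2173 − 0.17 = 0.0473
false-alarm rate = Φ(0.0473) = 0.5189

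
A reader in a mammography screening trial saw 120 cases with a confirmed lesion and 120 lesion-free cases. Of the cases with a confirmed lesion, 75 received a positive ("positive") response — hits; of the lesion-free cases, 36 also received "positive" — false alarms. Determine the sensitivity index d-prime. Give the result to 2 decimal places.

d-prime = 0.84

H = 75/120 = 0.6250
FA = 36/120 = 0.3000
z(H) = 0.319
z(FA) = -0.524
d' = z(H) − z(FA) = 0.319 − (-0.524) = 0.843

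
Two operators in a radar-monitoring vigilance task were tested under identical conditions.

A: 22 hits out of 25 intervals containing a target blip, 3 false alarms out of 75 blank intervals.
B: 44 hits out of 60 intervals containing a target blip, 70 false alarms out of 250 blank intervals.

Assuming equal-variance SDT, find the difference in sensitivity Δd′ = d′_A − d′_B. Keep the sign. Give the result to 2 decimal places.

A: z(0.8800) = 1.175, z(0.0400) = -1.751, d' = 2.926
B: z(0.7333) = 0.623, z(0.2800) = -0.583, d' = 1.206
Δd' = d'_A − d'_B = 2.926 − 1.206 = 1.720
A has the higher sensitivity.

Δd′ = 1.72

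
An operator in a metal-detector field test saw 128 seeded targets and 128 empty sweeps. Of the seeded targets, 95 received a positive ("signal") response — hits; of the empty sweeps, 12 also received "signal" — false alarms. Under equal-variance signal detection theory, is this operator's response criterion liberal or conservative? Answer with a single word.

conservative

z(H) = 0.650, z(FA) = -1.318
c = −½·(z(H) + z(FA)) = 0.334
c > 0 → conservative criterion (biased toward responding “no”).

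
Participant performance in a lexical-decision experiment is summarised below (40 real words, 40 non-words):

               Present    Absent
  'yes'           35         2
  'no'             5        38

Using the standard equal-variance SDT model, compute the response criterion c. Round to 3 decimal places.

H = 35/40 = 0.8750
FA = 2/40 = 0.0500
z(0.8750) = 1.1503, z(0.0500) = -1.6449
c = −½·[z(H) + z(FA)] = −0.5 × (1.1503 + (-1.6449)) = 0.2473

c = 0.247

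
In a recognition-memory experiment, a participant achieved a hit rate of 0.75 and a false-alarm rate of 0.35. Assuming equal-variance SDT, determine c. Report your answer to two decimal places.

z(0.75) = 0.674, z(0.35) = -0.385
c = −½·[z(H) + z(FA)] = −0.5 × (0.674 + (-0.385)) = -0.1445
c < 0: the participant has a liberal response bias.

c = -0.14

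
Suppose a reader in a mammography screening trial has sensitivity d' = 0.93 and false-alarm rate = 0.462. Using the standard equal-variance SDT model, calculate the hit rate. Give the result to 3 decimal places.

hit rate = 0.798

z(false-alarm rate) = z(0.462) = -0.0954
z(H) = z(FA) + d' = -0.0954 + 0.93 = 0.8346
hit rate = Φ(0.8346) = 0.7980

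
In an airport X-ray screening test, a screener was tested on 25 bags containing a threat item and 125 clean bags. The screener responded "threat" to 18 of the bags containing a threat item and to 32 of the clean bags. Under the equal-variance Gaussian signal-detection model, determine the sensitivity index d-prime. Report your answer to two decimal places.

d-prime = 1.24

H = 18/25 = 0.7200
FA = 32/125 = 0.2560
z(H) = z(0.7200) = 0.5828
z(FA) = z(0.2560) = -0.6557
d' = z(H) − z(FA) = 0.5828 − (-0.6557) = 1.2385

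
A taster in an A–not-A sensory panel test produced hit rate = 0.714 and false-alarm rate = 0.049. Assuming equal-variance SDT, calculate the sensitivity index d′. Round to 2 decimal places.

d′ = 2.22

Φ⁻¹(0.714) = 0.5651, Φ⁻¹(0.049) = -1.6546
d' = z(H) − z(FA) = 0.5651 − (-1.6546) = 2.2197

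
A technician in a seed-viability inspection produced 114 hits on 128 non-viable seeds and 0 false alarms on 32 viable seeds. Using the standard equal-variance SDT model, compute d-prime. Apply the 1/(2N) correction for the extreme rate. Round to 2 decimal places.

The false-alarm rate is 0/32 = 0, so apply the 1/(2N) correction: FA → 1/(2·32) = 0.01562.
z(H) = z(0.89062) = 1.230
z(FA) = z(0.01562) = -2.154
d' = 1.230 − (-2.154) = 3.384

d-prime = 3.38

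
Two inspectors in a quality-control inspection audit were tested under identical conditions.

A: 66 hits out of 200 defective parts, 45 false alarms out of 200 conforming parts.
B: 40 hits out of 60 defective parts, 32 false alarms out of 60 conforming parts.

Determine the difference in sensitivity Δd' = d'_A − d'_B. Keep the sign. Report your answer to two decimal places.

Δd' = -0.03

A: z(0.3300) = -0.440, z(0.2250) = -0.755, d' = 0.315
B: z(0.6667) = 0.431, z(0.5333) = 0.084, d' = 0.347
Δd' = d'_A − d'_B = 0.315 − 0.347 = -0.032
B has the higher sensitivity.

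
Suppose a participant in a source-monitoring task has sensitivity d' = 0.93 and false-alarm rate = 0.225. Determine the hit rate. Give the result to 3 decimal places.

hit rate = 0.569

z(false-alarm rate) = z(0.225) = -0.7554
z(H) = z(FA) + d' = -0.7554 + 0.93 = 0.1746
hit rate = Φ(0.1746) = 0.5693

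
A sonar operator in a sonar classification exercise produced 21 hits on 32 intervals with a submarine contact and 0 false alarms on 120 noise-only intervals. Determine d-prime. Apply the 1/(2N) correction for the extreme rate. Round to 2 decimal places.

The false-alarm rate is 0/120 = 0, so apply the 1/(2N) correction: FA → 1/(2·120) = 0.00417.
z(H) = z(0.65625) = 0.402
z(FA) = z(0.00417) = -2.638
d' = 0.402 − (-2.638) = 3.040

d-prime = 3.04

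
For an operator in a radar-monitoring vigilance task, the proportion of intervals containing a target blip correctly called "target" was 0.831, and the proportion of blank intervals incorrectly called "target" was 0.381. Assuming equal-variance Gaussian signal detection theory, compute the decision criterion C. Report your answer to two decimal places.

C = -0.33

z(H) = z(0.831) = 0.958
z(FA) = z(0.381) = -0.303
c = −½·[z(H) + z(FA)] = −0.5 × (0.958 + (-0.303)) = -0.3275
c < 0: the operator has a liberal response bias.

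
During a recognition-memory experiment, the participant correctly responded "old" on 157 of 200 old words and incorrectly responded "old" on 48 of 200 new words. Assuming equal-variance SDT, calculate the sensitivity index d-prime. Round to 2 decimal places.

d-prime = 1.50

H = 157/200 = 0.7850
FA = 48/200 = 0.2400
z(H) = 0.7892
z(FA) = -0.7063
d' = z(H) − z(FA) = 0.7892 − (-0.7063) = 1.4955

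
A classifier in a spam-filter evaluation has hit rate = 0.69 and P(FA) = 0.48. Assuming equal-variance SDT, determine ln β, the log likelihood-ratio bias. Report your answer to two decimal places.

ln β = -0.12

Φ⁻¹(H) = Φ⁻¹(0.69) = 0.496
Φ⁻¹(FA) = Φ⁻¹(0.48) = -0.050
ln β = −½·[z(H)² − z(FA)²] = −0.5 × (0.246 − 0.003) = -0.1215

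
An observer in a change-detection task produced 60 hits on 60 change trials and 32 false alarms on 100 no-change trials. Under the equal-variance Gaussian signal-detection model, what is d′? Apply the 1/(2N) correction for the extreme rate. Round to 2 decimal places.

d′ = 2.86

The hit rate is 60/60 = 1, so apply the 1/(2N) correction: H → 1 − 1/(2·60) = 0.99167.
z(H) = z(0.99167) = 2.394
z(FA) = z(0.32000) = -0.468
d' = 2.394 − (-0.468) = 2.862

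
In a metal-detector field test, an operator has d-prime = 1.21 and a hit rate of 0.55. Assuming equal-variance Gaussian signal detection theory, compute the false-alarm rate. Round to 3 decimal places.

false-alarm rate = 0.139

z(hit rate) = z(0.55) = 0.1257
z(FA) = z(H) − d' = 0.1257 − 1.21 = -1.0843
false-alarm rate = Φ(-1.0843) = 0.1391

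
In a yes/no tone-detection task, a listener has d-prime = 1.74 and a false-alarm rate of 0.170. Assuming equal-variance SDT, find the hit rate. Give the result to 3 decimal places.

z(false-alarm rate) = z(0.170) = -0.9542
z(H) = z(FA) + d' = -0.9542 + 1.74 = 0.7858
hit rate = Φ(0.7858) = 0.7840

hit rate = 0.784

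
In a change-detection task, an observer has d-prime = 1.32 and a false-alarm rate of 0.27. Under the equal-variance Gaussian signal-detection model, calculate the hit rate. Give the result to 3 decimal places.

hit rate = 0.760

z(false-alarm rate) = z(0.27) = -0.6128
z(H) = z(FA) + d' = -0.6128 + 1.32 = 0.7072
hit rate = Φ(0.7072) = 0.7603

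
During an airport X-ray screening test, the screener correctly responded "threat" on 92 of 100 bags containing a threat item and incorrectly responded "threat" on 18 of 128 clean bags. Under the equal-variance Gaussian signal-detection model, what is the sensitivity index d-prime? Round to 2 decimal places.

d-prime = 2.48

H = 92/100 = 0.9200
FA = 18/128 = 0.1406
Φ⁻¹(H) = Φ⁻¹(0.9200) = 1.405
Φ⁻¹(FA) = Φ⁻¹(0.1406) = -1.078
d' = z(H) − z(FA) = 1.405 − (-1.078) = 2.483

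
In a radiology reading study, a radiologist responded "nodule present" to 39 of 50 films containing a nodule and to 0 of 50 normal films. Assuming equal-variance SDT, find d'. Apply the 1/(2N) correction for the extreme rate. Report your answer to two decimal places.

The false-alarm rate is 0/50 = 0, so apply the 1/(2N) correction: FA → 1/(2·50) = 0.01000.
z(H) = z(0.78000) = 0.772
z(FA) = z(0.01000) = -2.326
d' = 0.772 − (-2.326) = 3.098

d' = 3.10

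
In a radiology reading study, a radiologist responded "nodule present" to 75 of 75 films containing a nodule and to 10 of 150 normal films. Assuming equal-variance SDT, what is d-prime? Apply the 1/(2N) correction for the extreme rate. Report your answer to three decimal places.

d-prime = 3.976

The hit rate is 75/75 = 1, so apply the 1/(2N) correction: H → 1 − 1/(2·75) = 0.99333.
z(H) = z(0.99333) = 2.4746
z(FA) = z(0.06667) = -1.5011
d' = 2.4746 − (-1.5011) = 3.9757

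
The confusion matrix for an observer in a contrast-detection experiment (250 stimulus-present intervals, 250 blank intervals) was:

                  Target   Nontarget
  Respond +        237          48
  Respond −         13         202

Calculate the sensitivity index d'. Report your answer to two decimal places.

H = 237/250 = 0.9480
FA = 48/250 = 0.1920
Φ⁻¹(H) = 1.6258
Φ⁻¹(FA) = -0.8705
d' = z(H) − z(FA) = 1.6258 − (-0.8705) = 2.4963

d' = 2.50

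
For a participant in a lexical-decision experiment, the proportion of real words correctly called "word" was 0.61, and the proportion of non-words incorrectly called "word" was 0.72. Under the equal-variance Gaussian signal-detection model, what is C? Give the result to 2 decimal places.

C = -0.43

z(H) = z(0.61) = 0.2793
z(FA) = z(0.72) = 0.5828
c = −½·[z(H) + z(FA)] = −0.5 × (0.2793 + 0.5828) = -0.43105
c < 0: the participant has a liberal response bias.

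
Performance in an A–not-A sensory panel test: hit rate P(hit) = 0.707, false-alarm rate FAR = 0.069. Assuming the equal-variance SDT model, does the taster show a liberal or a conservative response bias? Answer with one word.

conservative

z(H) = 0.545, z(FA) = -1.483
c = −½·(z(H) + z(FA)) = 0.469
c > 0 → conservative criterion (biased toward responding “no”).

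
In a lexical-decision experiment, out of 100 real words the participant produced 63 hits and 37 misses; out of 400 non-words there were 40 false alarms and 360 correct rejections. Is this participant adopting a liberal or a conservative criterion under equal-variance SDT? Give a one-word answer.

conservative

z(H) = 0.332, z(FA) = -1.282
c = −½·(z(H) + z(FA)) = 0.475
c > 0 → conservative criterion (biased toward responding “no”).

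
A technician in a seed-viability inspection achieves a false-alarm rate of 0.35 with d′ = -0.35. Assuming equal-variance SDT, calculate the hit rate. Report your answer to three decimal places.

hit rate = 0.231

z(false-alarm rate) = z(0.35) = -0.3853
z(H) = z(FA) + d' = -0.3853 + (-0.35) = -0.7353
hit rate = Φ(-0.7353) = 0.2311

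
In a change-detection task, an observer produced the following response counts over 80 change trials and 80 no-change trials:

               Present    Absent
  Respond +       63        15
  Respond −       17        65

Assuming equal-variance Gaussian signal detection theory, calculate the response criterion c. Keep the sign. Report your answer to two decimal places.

c = 0.04

H = 63/80 = 0.7875
FA = 15/80 = 0.1875
z(H) = z(0.7875) = 0.7978
z(FA) = z(0.1875) = -0.8871
c = −½·[z(H) + z(FA)] = −0.5 × (0.7978 + (-0.8871)) = 0.04465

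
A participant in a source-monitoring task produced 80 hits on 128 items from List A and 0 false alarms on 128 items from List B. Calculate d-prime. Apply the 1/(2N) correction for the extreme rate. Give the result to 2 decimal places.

d-prime = 2.98

The false-alarm rate is 0/128 = 0, so apply the 1/(2N) correction: FA → 1/(2·128) = 0.00391.
z(H) = z(0.62500) = 0.319
z(FA) = z(0.00391) = -2.660
d' = 0.319 − (-2.660) = 2.979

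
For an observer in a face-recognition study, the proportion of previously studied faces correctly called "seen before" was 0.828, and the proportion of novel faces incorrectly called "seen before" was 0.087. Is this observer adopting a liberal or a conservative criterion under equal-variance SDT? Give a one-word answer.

z(H) = 0.946, z(FA) = -1.359
c = −½·(z(H) + z(FA)) = 0.2065
c > 0 → conservative criterion (biased toward responding “no”).

conservative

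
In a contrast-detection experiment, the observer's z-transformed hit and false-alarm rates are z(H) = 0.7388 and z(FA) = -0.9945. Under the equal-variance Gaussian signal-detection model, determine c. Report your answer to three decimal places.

c = −½·[z(H) + z(FA)] = −½·(0.7388 + (-0.9945)) = 0.12785
c > 0: the observer has a conservative response bias.

c = 0.128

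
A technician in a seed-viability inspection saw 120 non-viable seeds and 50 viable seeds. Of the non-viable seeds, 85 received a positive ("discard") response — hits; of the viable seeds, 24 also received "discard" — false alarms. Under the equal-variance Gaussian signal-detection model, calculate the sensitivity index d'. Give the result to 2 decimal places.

H = 85/120 = 0.7083
FA = 24/50 = 0.4800
z(H) = 0.548
z(FA) = -0.050
d' = z(H) − z(FA) = 0.548 − (-0.050) = 0.598

d' = 0.60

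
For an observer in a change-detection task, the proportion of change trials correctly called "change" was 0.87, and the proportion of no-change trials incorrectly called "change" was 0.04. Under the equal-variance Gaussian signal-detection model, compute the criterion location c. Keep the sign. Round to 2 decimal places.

Φ⁻¹(H) = 1.1264
Φ⁻¹(FA) = -1.7507
c = −½·[z(H) + z(FA)] = −0.5 × (1.1264 + (-1.7507)) = 0.31215
c > 0: the observer has a conservative response bias.

c = 0.31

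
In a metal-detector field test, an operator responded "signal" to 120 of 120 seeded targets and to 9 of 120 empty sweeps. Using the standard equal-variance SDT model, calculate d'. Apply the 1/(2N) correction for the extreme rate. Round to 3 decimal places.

d' = 4.078

The hit rate is 120/120 = 1, so apply the 1/(2N) correction: H → 1 − 1/(2·120) = 0.99583.
z(H) = z(0.99583) = 2.6380
z(FA) = z(0.07500) = -1.4395
d' = 2.6380 − (-1.4395) = 4.0775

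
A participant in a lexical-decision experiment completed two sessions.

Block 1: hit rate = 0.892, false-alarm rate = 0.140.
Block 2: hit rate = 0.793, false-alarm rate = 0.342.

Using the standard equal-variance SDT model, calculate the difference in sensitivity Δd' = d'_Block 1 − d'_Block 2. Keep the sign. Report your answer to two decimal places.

Δd' = 1.09

Block 1: z(0.892) = 1.237, z(0.140) = -1.080, d' = 2.317
Block 2: z(0.793) = 0.817, z(0.342) = -0.407, d' = 1.224
Δd' = d'_Block 1 − d'_Block 2 = 2.317 − 1.224 = 1.093
Block 1 has the higher sensitivity.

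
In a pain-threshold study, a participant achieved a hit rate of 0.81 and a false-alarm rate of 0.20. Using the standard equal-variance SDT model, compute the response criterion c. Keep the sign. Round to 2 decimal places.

c = -0.02

Φ⁻¹(0.81) = 0.878, Φ⁻¹(0.20) = -0.842
c = −½·[z(H) + z(FA)] = −0.5 × (0.878 + (-0.842)) = -0.018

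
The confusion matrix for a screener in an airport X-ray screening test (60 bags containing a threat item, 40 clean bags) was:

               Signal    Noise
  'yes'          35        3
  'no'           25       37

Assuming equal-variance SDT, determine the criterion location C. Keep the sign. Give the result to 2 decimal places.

C = 0.61

H = 35/60 = 0.5833
FA = 3/40 = 0.0750
Φ⁻¹(H) = 0.2103
Φ⁻¹(FA) = -1.4395
c = −½·[z(H) + z(FA)] = −0.5 × (0.2103 + (-1.4395)) = 0.6146
c > 0: the screener has a conservative response bias.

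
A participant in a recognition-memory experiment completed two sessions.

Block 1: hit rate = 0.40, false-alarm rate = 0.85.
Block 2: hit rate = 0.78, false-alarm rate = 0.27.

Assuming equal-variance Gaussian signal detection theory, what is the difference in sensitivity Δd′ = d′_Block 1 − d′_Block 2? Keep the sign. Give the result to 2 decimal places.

Block 1: z(0.40) = -0.253, z(0.85) = 1.036, d' = -1.289
Block 2: z(0.78) = 0.772, z(0.27) = -0.613, d' = 1.385
Δd' = d'_Block 1 − d'_Block 2 = -1.289 − 1.385 = -2.674
Block 2 has the higher sensitivity.

Δd′ = -2.67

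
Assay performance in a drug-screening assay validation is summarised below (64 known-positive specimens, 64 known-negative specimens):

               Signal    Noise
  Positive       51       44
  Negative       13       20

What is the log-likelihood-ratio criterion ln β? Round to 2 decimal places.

H = 51/64 = 0.7969
FA = 44/64 = 0.6875
Φ⁻¹(H) = Φ⁻¹(0.7969) = 0.831
Φ⁻¹(FA) = Φ⁻¹(0.6875) = 0.489
ln β = −½·[z(H)² − z(FA)²] = −0.5 × (0.691 − 0.239) = -0.226

ln β = -0.23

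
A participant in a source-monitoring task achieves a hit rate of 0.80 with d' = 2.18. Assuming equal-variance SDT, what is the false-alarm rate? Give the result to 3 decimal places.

false-alarm rate = 0.090

z(hit rate) = z(0.80) = 0.8416
z(FA) = z(H) − d' = 0.8416 − 2.18 = -1.3384
false-alarm rate = Φ(-1.3384) = 0.0904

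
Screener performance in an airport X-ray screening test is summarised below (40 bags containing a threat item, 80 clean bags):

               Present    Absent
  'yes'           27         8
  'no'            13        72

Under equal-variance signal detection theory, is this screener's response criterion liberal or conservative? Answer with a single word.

z(H) = 0.454, z(FA) = -1.282
c = −½·(z(H) + z(FA)) = 0.414
c > 0 → conservative criterion (biased toward responding “no”).

conservative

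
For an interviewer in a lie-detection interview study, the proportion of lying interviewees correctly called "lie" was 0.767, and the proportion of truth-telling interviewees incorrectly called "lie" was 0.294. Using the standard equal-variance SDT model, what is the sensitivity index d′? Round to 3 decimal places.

d′ = 1.271

z(H) = z(0.767) = 0.7290
z(FA) = z(0.294) = -0.5417
d' = z(H) − z(FA) = 0.7290 − (-0.5417) = 1.2707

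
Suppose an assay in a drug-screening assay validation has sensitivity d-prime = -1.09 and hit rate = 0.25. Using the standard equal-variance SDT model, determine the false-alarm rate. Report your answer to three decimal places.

false-alarm rate = 0.661

z(hit rate) = z(0.25) = -0.6745
z(FA) = z(H) − d' = -0.6745 − (-1.09) = 0.4155
false-alarm rate = Φ(0.4155) = 0.6611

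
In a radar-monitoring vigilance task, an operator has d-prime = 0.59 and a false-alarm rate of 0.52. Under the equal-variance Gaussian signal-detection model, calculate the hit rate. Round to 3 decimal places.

hit rate = 0.739

z(false-alarm rate) = z(0.52) = 0.0502
z(H) = z(FA) + d' = 0.0502 + 0.59 = 0.6402
hit rate = Φ(0.6402) = 0.7390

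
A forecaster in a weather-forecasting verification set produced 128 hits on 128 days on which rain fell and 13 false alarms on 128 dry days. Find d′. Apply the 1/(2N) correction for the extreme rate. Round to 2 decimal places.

d′ = 3.93

The hit rate is 128/128 = 1, so apply the 1/(2N) correction: H → 1 − 1/(2·128) = 0.99609.
z(H) = z(0.99609) = 2.660
z(FA) = z(0.10156) = -1.273
d' = 2.660 − (-1.273) = 3.933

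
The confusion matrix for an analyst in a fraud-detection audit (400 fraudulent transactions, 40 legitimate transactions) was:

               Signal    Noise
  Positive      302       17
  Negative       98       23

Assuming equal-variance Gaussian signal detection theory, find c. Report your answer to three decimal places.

H = 302/400 = 0.7550
FA = 17/40 = 0.4250
z(0.7550) = 0.6903, z(0.4250) = -0.1891
c = −½·[z(H) + z(FA)] = −0.5 × (0.6903 + (-0.1891)) = -0.2506
c < 0: the analyst has a liberal response bias.

c = -0.251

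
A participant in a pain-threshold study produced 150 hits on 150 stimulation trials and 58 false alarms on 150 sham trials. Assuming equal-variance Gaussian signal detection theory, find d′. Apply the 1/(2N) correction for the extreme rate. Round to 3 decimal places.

d′ = 3.001

The hit rate is 150/150 = 1, so apply the 1/(2N) correction: H → 1 − 1/(2·150) = 0.99667.
z(H) = z(0.99667) = 2.7134
z(FA) = z(0.38667) = -0.2880
d' = 2.7134 − (-0.2880) = 3.0014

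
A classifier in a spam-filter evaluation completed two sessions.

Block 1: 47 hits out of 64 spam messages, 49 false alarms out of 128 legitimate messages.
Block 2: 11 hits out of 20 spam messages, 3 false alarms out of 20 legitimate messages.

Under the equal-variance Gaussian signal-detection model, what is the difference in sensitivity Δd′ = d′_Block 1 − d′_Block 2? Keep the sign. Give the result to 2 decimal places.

Δd′ = -0.24

Block 1: z(0.7344) = 0.626, z(0.3828) = -0.298, d' = 0.924
Block 2: z(0.5500) = 0.126, z(0.1500) = -1.036, d' = 1.162
Δd' = d'_Block 1 − d'_Block 2 = 0.924 − 1.162 = -0.238
Block 2 has the higher sensitivity.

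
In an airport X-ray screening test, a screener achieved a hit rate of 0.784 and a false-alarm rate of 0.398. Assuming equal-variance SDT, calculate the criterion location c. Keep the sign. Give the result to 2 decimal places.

c = -0.26

z(H) = z(0.784) = 0.786
z(FA) = z(0.398) = -0.259
c = −½·[z(H) + z(FA)] = −0.5 × (0.786 + (-0.259)) = -0.2635
c < 0: the screener has a liberal response bias.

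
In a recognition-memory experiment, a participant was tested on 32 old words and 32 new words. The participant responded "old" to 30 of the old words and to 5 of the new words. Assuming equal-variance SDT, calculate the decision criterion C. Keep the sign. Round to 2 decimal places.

C = -0.26

H = 30/32 = 0.9375
FA = 5/32 = 0.1562
z(H) = 1.534
z(FA) = -1.010
c = −½·[z(H) + z(FA)] = −0.5 × (1.534 + (-1.010)) = -0.262
c < 0: the participant has a liberal response bias.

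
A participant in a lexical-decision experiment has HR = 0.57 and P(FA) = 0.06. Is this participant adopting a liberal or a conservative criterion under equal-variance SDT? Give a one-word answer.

conservative

z(H) = 0.176, z(FA) = -1.555
c = −½·(z(H) + z(FA)) = 0.6895
c > 0 → conservative criterion (biased toward responding “no”).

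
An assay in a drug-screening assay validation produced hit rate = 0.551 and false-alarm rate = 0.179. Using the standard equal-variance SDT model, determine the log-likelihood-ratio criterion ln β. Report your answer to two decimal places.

z(H) = z(0.551) = 0.128
z(FA) = z(0.179) = -0.919
ln β = −½·[z(H)² − z(FA)²] = −0.5 × (0.016 − 0.845) = 0.4145

ln β = 0.41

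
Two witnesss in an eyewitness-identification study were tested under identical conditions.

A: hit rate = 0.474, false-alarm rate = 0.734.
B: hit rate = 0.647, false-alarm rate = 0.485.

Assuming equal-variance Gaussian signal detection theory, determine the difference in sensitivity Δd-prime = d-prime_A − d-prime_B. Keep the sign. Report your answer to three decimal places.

A: z(0.474) = -0.0652, z(0.734) = 0.6250, d' = -0.6902
B: z(0.647) = 0.3772, z(0.485) = -0.0376, d' = 0.4148
Δd' = d'_A − d'_B = -0.6902 − 0.4148 = -1.1050
B has the higher sensitivity.

Δd-prime = -1.105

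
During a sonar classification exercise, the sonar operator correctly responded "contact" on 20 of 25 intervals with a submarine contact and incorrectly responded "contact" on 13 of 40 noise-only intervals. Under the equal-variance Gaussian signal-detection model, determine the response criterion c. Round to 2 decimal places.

H = 20/25 = 0.8000
FA = 13/40 = 0.3250
Φ⁻¹(0.8000) = 0.842, Φ⁻¹(0.3250) = -0.454
c = −½·[z(H) + z(FA)] = −0.5 × (0.842 + (-0.454)) = -0.194
c < 0: the sonar operator has a liberal response bias.

c = -0.19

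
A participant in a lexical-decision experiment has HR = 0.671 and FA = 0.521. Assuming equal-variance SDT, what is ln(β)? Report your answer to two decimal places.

Φ⁻¹(0.671) = 0.443, Φ⁻¹(0.521) = 0.053
ln β = −½·[z(H)² − z(FA)²] = −0.5 × (0.196 − 0.003) = -0.0965

ln β = -0.10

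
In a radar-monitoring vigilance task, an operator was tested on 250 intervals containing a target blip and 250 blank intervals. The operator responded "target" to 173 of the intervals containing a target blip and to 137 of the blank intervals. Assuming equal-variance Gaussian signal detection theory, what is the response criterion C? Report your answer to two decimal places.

H = 173/250 = 0.6920
FA = 137/250 = 0.5480
Φ⁻¹(H) = Φ⁻¹(0.6920) = 0.5015
Φ⁻¹(FA) = Φ⁻¹(0.5480) = 0.1206
c = −½·[z(H) + z(FA)] = −0.5 × (0.5015 + 0.1206) = -0.31105

C = -0.31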